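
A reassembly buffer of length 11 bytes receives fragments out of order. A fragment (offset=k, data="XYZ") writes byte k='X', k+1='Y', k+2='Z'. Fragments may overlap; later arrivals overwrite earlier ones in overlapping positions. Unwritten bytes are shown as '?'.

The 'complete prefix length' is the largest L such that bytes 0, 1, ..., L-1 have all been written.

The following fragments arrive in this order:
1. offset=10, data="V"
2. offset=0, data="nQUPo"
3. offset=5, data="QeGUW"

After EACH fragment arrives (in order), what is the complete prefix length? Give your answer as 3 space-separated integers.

Fragment 1: offset=10 data="V" -> buffer=??????????V -> prefix_len=0
Fragment 2: offset=0 data="nQUPo" -> buffer=nQUPo?????V -> prefix_len=5
Fragment 3: offset=5 data="QeGUW" -> buffer=nQUPoQeGUWV -> prefix_len=11

Answer: 0 5 11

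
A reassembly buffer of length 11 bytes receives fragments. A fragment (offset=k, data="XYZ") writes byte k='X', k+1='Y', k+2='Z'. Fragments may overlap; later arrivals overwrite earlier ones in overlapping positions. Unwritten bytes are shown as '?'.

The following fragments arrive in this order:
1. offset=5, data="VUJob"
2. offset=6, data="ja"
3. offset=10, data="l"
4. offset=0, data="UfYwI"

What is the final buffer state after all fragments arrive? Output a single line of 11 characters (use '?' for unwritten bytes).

Fragment 1: offset=5 data="VUJob" -> buffer=?????VUJob?
Fragment 2: offset=6 data="ja" -> buffer=?????Vjaob?
Fragment 3: offset=10 data="l" -> buffer=?????Vjaobl
Fragment 4: offset=0 data="UfYwI" -> buffer=UfYwIVjaobl

Answer: UfYwIVjaobl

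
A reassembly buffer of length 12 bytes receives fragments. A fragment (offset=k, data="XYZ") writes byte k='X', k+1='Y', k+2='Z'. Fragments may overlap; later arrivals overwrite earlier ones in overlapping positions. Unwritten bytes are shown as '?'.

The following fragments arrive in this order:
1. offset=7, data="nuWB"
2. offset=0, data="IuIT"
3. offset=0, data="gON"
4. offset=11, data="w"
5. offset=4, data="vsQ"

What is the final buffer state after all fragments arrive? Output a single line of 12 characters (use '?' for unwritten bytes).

Fragment 1: offset=7 data="nuWB" -> buffer=???????nuWB?
Fragment 2: offset=0 data="IuIT" -> buffer=IuIT???nuWB?
Fragment 3: offset=0 data="gON" -> buffer=gONT???nuWB?
Fragment 4: offset=11 data="w" -> buffer=gONT???nuWBw
Fragment 5: offset=4 data="vsQ" -> buffer=gONTvsQnuWBw

Answer: gONTvsQnuWBw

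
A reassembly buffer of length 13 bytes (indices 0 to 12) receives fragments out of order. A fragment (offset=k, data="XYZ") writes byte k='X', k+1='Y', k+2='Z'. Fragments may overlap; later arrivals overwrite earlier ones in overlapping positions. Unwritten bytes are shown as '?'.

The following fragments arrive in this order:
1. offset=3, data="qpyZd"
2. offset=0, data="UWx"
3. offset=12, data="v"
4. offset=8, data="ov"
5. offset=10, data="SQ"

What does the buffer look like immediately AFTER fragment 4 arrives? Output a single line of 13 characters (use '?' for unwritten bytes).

Fragment 1: offset=3 data="qpyZd" -> buffer=???qpyZd?????
Fragment 2: offset=0 data="UWx" -> buffer=UWxqpyZd?????
Fragment 3: offset=12 data="v" -> buffer=UWxqpyZd????v
Fragment 4: offset=8 data="ov" -> buffer=UWxqpyZdov??v

Answer: UWxqpyZdov??v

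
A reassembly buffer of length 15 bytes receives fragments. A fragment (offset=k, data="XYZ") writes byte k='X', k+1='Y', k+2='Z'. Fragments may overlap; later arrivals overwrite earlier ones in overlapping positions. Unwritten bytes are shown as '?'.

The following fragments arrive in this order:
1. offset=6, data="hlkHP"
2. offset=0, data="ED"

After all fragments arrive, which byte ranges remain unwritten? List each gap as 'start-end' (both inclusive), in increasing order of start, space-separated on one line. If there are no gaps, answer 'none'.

Answer: 2-5 11-14

Derivation:
Fragment 1: offset=6 len=5
Fragment 2: offset=0 len=2
Gaps: 2-5 11-14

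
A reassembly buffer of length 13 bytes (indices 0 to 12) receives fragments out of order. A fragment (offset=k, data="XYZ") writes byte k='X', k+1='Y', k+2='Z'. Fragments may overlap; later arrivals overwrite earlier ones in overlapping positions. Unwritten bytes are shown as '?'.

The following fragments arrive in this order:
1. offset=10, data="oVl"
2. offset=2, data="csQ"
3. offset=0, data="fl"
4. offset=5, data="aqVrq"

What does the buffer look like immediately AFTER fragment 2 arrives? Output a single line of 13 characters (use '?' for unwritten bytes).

Fragment 1: offset=10 data="oVl" -> buffer=??????????oVl
Fragment 2: offset=2 data="csQ" -> buffer=??csQ?????oVl

Answer: ??csQ?????oVl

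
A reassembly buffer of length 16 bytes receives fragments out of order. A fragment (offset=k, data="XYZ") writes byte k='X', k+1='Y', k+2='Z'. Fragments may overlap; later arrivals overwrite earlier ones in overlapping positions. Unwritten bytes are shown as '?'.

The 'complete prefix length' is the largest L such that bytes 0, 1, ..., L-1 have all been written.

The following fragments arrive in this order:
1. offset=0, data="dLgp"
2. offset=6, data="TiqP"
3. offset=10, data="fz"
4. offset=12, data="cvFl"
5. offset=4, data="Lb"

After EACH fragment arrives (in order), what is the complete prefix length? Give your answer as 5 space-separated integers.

Answer: 4 4 4 4 16

Derivation:
Fragment 1: offset=0 data="dLgp" -> buffer=dLgp???????????? -> prefix_len=4
Fragment 2: offset=6 data="TiqP" -> buffer=dLgp??TiqP?????? -> prefix_len=4
Fragment 3: offset=10 data="fz" -> buffer=dLgp??TiqPfz???? -> prefix_len=4
Fragment 4: offset=12 data="cvFl" -> buffer=dLgp??TiqPfzcvFl -> prefix_len=4
Fragment 5: offset=4 data="Lb" -> buffer=dLgpLbTiqPfzcvFl -> prefix_len=16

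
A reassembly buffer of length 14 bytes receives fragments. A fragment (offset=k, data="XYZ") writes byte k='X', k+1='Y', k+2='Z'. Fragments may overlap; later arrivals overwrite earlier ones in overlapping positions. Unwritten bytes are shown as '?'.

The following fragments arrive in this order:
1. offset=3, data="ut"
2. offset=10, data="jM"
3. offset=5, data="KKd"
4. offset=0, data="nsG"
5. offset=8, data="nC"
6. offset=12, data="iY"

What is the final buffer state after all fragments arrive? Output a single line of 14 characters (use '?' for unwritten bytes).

Answer: nsGutKKdnCjMiY

Derivation:
Fragment 1: offset=3 data="ut" -> buffer=???ut?????????
Fragment 2: offset=10 data="jM" -> buffer=???ut?????jM??
Fragment 3: offset=5 data="KKd" -> buffer=???utKKd??jM??
Fragment 4: offset=0 data="nsG" -> buffer=nsGutKKd??jM??
Fragment 5: offset=8 data="nC" -> buffer=nsGutKKdnCjM??
Fragment 6: offset=12 data="iY" -> buffer=nsGutKKdnCjMiY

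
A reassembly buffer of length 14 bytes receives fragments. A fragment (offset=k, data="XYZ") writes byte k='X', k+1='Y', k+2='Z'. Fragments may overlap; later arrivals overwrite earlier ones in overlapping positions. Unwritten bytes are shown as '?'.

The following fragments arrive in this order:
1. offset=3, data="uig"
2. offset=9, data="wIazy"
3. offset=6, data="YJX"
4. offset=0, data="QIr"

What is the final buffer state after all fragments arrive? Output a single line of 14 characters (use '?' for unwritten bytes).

Answer: QIruigYJXwIazy

Derivation:
Fragment 1: offset=3 data="uig" -> buffer=???uig????????
Fragment 2: offset=9 data="wIazy" -> buffer=???uig???wIazy
Fragment 3: offset=6 data="YJX" -> buffer=???uigYJXwIazy
Fragment 4: offset=0 data="QIr" -> buffer=QIruigYJXwIazy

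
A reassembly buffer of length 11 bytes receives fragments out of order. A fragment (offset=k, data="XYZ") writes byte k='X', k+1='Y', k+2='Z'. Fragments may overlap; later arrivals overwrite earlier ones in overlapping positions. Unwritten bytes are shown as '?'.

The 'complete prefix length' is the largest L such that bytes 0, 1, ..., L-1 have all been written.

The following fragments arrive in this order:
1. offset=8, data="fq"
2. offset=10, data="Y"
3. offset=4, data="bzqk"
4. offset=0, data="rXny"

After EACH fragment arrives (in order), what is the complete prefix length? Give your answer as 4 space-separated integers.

Fragment 1: offset=8 data="fq" -> buffer=????????fq? -> prefix_len=0
Fragment 2: offset=10 data="Y" -> buffer=????????fqY -> prefix_len=0
Fragment 3: offset=4 data="bzqk" -> buffer=????bzqkfqY -> prefix_len=0
Fragment 4: offset=0 data="rXny" -> buffer=rXnybzqkfqY -> prefix_len=11

Answer: 0 0 0 11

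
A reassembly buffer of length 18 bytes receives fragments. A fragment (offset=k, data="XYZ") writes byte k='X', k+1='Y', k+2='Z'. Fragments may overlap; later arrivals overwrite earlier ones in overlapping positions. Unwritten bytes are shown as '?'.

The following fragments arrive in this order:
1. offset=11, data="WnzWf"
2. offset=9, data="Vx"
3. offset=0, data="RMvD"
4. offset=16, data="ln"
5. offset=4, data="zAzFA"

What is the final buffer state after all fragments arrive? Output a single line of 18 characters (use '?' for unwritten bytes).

Answer: RMvDzAzFAVxWnzWfln

Derivation:
Fragment 1: offset=11 data="WnzWf" -> buffer=???????????WnzWf??
Fragment 2: offset=9 data="Vx" -> buffer=?????????VxWnzWf??
Fragment 3: offset=0 data="RMvD" -> buffer=RMvD?????VxWnzWf??
Fragment 4: offset=16 data="ln" -> buffer=RMvD?????VxWnzWfln
Fragment 5: offset=4 data="zAzFA" -> buffer=RMvDzAzFAVxWnzWfln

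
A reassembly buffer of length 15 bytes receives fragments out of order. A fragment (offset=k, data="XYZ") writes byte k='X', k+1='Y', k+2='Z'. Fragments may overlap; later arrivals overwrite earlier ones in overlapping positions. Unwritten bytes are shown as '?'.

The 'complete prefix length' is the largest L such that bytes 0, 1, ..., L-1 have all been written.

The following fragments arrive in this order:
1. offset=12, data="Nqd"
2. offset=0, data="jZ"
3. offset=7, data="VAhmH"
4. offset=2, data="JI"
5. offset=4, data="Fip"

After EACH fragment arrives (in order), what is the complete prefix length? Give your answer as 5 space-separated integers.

Fragment 1: offset=12 data="Nqd" -> buffer=????????????Nqd -> prefix_len=0
Fragment 2: offset=0 data="jZ" -> buffer=jZ??????????Nqd -> prefix_len=2
Fragment 3: offset=7 data="VAhmH" -> buffer=jZ?????VAhmHNqd -> prefix_len=2
Fragment 4: offset=2 data="JI" -> buffer=jZJI???VAhmHNqd -> prefix_len=4
Fragment 5: offset=4 data="Fip" -> buffer=jZJIFipVAhmHNqd -> prefix_len=15

Answer: 0 2 2 4 15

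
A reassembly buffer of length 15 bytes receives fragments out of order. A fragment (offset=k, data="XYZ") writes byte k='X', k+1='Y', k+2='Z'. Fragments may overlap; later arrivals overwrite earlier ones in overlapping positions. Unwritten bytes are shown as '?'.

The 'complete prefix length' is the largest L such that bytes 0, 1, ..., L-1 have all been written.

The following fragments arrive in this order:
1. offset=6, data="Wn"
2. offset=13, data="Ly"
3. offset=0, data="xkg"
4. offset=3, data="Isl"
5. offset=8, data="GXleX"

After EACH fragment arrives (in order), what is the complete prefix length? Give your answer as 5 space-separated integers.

Answer: 0 0 3 8 15

Derivation:
Fragment 1: offset=6 data="Wn" -> buffer=??????Wn??????? -> prefix_len=0
Fragment 2: offset=13 data="Ly" -> buffer=??????Wn?????Ly -> prefix_len=0
Fragment 3: offset=0 data="xkg" -> buffer=xkg???Wn?????Ly -> prefix_len=3
Fragment 4: offset=3 data="Isl" -> buffer=xkgIslWn?????Ly -> prefix_len=8
Fragment 5: offset=8 data="GXleX" -> buffer=xkgIslWnGXleXLy -> prefix_len=15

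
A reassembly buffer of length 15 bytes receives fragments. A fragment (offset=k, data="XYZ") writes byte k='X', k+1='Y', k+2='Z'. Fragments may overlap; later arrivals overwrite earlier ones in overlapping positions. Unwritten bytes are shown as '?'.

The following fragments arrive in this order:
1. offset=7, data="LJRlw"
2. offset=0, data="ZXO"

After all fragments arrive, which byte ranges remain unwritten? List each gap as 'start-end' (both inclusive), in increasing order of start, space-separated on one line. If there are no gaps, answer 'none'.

Fragment 1: offset=7 len=5
Fragment 2: offset=0 len=3
Gaps: 3-6 12-14

Answer: 3-6 12-14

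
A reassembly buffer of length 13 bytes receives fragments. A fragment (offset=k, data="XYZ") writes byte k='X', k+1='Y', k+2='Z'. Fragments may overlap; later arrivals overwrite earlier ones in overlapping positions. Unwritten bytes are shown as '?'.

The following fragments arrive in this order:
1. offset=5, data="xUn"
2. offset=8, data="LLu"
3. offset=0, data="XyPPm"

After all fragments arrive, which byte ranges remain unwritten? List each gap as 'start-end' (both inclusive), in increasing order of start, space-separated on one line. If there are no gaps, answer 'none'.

Fragment 1: offset=5 len=3
Fragment 2: offset=8 len=3
Fragment 3: offset=0 len=5
Gaps: 11-12

Answer: 11-12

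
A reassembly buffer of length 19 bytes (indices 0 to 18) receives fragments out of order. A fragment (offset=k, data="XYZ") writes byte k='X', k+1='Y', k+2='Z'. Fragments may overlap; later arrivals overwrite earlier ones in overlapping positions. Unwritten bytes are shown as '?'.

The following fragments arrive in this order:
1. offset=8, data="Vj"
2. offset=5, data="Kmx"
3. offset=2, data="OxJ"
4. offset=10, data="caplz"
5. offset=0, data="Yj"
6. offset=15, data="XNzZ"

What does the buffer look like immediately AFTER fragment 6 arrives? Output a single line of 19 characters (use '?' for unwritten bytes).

Answer: YjOxJKmxVjcaplzXNzZ

Derivation:
Fragment 1: offset=8 data="Vj" -> buffer=????????Vj?????????
Fragment 2: offset=5 data="Kmx" -> buffer=?????KmxVj?????????
Fragment 3: offset=2 data="OxJ" -> buffer=??OxJKmxVj?????????
Fragment 4: offset=10 data="caplz" -> buffer=??OxJKmxVjcaplz????
Fragment 5: offset=0 data="Yj" -> buffer=YjOxJKmxVjcaplz????
Fragment 6: offset=15 data="XNzZ" -> buffer=YjOxJKmxVjcaplzXNzZ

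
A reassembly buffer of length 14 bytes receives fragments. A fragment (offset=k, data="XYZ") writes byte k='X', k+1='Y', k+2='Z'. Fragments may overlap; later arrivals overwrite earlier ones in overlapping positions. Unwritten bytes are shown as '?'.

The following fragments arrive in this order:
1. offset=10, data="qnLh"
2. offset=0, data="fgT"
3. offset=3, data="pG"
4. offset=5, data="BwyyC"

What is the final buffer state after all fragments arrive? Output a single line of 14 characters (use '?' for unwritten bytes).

Fragment 1: offset=10 data="qnLh" -> buffer=??????????qnLh
Fragment 2: offset=0 data="fgT" -> buffer=fgT???????qnLh
Fragment 3: offset=3 data="pG" -> buffer=fgTpG?????qnLh
Fragment 4: offset=5 data="BwyyC" -> buffer=fgTpGBwyyCqnLh

Answer: fgTpGBwyyCqnLh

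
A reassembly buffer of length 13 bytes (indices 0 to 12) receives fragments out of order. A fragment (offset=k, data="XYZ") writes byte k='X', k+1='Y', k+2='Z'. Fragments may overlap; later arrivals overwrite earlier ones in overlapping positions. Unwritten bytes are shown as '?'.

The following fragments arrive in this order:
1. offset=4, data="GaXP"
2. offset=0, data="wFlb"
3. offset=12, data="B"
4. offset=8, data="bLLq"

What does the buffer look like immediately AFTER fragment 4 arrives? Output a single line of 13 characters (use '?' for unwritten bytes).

Fragment 1: offset=4 data="GaXP" -> buffer=????GaXP?????
Fragment 2: offset=0 data="wFlb" -> buffer=wFlbGaXP?????
Fragment 3: offset=12 data="B" -> buffer=wFlbGaXP????B
Fragment 4: offset=8 data="bLLq" -> buffer=wFlbGaXPbLLqB

Answer: wFlbGaXPbLLqB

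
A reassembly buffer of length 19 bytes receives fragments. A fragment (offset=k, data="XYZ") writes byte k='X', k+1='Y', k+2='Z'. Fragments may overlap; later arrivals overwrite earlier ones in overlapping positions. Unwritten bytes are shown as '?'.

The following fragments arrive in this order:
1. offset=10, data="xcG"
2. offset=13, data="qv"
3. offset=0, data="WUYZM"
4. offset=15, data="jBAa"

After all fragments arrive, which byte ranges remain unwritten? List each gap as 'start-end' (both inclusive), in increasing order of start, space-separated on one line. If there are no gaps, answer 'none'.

Fragment 1: offset=10 len=3
Fragment 2: offset=13 len=2
Fragment 3: offset=0 len=5
Fragment 4: offset=15 len=4
Gaps: 5-9

Answer: 5-9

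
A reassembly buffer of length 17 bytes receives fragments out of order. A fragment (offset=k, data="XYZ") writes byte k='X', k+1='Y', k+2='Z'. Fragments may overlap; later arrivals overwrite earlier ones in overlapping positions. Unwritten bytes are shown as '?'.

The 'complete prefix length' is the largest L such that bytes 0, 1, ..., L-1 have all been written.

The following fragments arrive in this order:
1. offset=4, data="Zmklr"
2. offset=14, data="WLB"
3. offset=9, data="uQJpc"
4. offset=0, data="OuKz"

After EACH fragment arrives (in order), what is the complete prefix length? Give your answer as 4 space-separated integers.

Fragment 1: offset=4 data="Zmklr" -> buffer=????Zmklr???????? -> prefix_len=0
Fragment 2: offset=14 data="WLB" -> buffer=????Zmklr?????WLB -> prefix_len=0
Fragment 3: offset=9 data="uQJpc" -> buffer=????ZmklruQJpcWLB -> prefix_len=0
Fragment 4: offset=0 data="OuKz" -> buffer=OuKzZmklruQJpcWLB -> prefix_len=17

Answer: 0 0 0 17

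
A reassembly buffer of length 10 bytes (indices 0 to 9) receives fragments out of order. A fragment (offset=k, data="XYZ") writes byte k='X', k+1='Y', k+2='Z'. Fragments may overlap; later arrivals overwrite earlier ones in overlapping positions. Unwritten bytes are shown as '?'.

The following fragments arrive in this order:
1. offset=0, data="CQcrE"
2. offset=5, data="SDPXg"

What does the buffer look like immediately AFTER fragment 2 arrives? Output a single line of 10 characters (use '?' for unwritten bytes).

Answer: CQcrESDPXg

Derivation:
Fragment 1: offset=0 data="CQcrE" -> buffer=CQcrE?????
Fragment 2: offset=5 data="SDPXg" -> buffer=CQcrESDPXg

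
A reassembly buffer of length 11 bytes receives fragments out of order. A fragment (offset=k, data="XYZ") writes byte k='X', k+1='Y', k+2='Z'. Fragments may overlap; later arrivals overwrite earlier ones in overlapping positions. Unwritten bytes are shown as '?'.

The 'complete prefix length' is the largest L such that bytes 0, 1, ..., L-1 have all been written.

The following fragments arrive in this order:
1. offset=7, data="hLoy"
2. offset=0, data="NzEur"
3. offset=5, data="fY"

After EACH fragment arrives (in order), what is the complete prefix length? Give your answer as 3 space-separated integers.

Fragment 1: offset=7 data="hLoy" -> buffer=???????hLoy -> prefix_len=0
Fragment 2: offset=0 data="NzEur" -> buffer=NzEur??hLoy -> prefix_len=5
Fragment 3: offset=5 data="fY" -> buffer=NzEurfYhLoy -> prefix_len=11

Answer: 0 5 11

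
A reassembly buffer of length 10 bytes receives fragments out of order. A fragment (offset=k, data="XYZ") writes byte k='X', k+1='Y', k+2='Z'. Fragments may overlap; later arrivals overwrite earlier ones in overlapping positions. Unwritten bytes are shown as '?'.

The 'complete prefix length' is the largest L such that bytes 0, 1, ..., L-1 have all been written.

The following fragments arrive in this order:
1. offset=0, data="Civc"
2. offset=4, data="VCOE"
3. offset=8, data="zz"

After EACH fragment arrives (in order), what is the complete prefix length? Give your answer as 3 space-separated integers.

Answer: 4 8 10

Derivation:
Fragment 1: offset=0 data="Civc" -> buffer=Civc?????? -> prefix_len=4
Fragment 2: offset=4 data="VCOE" -> buffer=CivcVCOE?? -> prefix_len=8
Fragment 3: offset=8 data="zz" -> buffer=CivcVCOEzz -> prefix_len=10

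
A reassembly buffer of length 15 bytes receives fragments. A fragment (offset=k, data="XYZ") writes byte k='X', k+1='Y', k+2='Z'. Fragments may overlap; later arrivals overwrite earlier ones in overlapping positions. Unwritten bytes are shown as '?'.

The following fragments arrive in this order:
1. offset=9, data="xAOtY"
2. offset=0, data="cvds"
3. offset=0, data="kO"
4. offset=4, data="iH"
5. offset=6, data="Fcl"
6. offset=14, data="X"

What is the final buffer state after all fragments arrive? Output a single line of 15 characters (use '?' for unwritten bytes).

Fragment 1: offset=9 data="xAOtY" -> buffer=?????????xAOtY?
Fragment 2: offset=0 data="cvds" -> buffer=cvds?????xAOtY?
Fragment 3: offset=0 data="kO" -> buffer=kOds?????xAOtY?
Fragment 4: offset=4 data="iH" -> buffer=kOdsiH???xAOtY?
Fragment 5: offset=6 data="Fcl" -> buffer=kOdsiHFclxAOtY?
Fragment 6: offset=14 data="X" -> buffer=kOdsiHFclxAOtYX

Answer: kOdsiHFclxAOtYX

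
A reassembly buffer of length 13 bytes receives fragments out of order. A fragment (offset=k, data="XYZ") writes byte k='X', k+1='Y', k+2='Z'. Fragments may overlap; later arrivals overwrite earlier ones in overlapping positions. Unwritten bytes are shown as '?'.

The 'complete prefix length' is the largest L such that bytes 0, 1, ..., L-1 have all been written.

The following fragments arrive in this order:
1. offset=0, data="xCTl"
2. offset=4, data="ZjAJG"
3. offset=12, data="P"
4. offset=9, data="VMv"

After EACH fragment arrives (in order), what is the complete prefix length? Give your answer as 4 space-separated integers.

Fragment 1: offset=0 data="xCTl" -> buffer=xCTl????????? -> prefix_len=4
Fragment 2: offset=4 data="ZjAJG" -> buffer=xCTlZjAJG???? -> prefix_len=9
Fragment 3: offset=12 data="P" -> buffer=xCTlZjAJG???P -> prefix_len=9
Fragment 4: offset=9 data="VMv" -> buffer=xCTlZjAJGVMvP -> prefix_len=13

Answer: 4 9 9 13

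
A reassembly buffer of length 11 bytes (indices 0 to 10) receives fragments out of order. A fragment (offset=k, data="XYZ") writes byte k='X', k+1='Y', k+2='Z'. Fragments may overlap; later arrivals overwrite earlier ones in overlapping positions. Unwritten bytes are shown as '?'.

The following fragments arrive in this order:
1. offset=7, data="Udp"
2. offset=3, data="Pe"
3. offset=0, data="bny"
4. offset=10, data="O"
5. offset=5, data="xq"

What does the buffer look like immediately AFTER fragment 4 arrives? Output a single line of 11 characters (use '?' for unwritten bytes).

Fragment 1: offset=7 data="Udp" -> buffer=???????Udp?
Fragment 2: offset=3 data="Pe" -> buffer=???Pe??Udp?
Fragment 3: offset=0 data="bny" -> buffer=bnyPe??Udp?
Fragment 4: offset=10 data="O" -> buffer=bnyPe??UdpO

Answer: bnyPe??UdpO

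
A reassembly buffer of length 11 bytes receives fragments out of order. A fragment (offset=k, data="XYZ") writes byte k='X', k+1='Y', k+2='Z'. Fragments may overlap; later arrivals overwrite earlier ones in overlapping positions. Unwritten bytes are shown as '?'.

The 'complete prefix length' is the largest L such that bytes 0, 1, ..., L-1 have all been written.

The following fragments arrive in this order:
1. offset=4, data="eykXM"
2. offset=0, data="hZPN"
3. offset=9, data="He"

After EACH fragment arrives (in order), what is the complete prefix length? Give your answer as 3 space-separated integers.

Fragment 1: offset=4 data="eykXM" -> buffer=????eykXM?? -> prefix_len=0
Fragment 2: offset=0 data="hZPN" -> buffer=hZPNeykXM?? -> prefix_len=9
Fragment 3: offset=9 data="He" -> buffer=hZPNeykXMHe -> prefix_len=11

Answer: 0 9 11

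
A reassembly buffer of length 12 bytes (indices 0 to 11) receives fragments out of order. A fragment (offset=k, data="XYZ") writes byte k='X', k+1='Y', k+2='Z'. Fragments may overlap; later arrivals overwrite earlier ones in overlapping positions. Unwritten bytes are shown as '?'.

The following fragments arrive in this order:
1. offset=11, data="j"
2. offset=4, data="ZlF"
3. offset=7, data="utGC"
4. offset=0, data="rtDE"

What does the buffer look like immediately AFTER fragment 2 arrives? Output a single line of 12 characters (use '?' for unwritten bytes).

Answer: ????ZlF????j

Derivation:
Fragment 1: offset=11 data="j" -> buffer=???????????j
Fragment 2: offset=4 data="ZlF" -> buffer=????ZlF????j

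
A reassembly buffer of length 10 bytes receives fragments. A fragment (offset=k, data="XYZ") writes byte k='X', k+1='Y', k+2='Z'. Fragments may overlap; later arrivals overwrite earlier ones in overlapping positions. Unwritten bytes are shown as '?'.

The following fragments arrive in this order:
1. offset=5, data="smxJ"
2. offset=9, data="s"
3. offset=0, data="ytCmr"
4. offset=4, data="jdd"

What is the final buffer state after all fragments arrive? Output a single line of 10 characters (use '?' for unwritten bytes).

Answer: ytCmjddxJs

Derivation:
Fragment 1: offset=5 data="smxJ" -> buffer=?????smxJ?
Fragment 2: offset=9 data="s" -> buffer=?????smxJs
Fragment 3: offset=0 data="ytCmr" -> buffer=ytCmrsmxJs
Fragment 4: offset=4 data="jdd" -> buffer=ytCmjddxJs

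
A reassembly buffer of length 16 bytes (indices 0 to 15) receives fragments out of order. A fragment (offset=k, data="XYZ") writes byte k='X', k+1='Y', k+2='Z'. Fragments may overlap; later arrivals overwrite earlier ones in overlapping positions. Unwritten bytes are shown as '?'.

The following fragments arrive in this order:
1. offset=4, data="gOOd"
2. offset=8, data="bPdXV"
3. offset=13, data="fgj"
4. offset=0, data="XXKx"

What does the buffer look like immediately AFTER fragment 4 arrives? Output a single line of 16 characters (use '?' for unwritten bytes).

Answer: XXKxgOOdbPdXVfgj

Derivation:
Fragment 1: offset=4 data="gOOd" -> buffer=????gOOd????????
Fragment 2: offset=8 data="bPdXV" -> buffer=????gOOdbPdXV???
Fragment 3: offset=13 data="fgj" -> buffer=????gOOdbPdXVfgj
Fragment 4: offset=0 data="XXKx" -> buffer=XXKxgOOdbPdXVfgj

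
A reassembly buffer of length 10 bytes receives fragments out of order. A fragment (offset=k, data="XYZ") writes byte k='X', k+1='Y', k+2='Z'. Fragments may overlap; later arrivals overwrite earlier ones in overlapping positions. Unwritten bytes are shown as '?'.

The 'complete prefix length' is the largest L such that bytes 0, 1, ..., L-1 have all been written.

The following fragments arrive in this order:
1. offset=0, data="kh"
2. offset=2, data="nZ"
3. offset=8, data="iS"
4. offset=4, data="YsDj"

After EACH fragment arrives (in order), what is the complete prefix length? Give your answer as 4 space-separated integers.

Fragment 1: offset=0 data="kh" -> buffer=kh???????? -> prefix_len=2
Fragment 2: offset=2 data="nZ" -> buffer=khnZ?????? -> prefix_len=4
Fragment 3: offset=8 data="iS" -> buffer=khnZ????iS -> prefix_len=4
Fragment 4: offset=4 data="YsDj" -> buffer=khnZYsDjiS -> prefix_len=10

Answer: 2 4 4 10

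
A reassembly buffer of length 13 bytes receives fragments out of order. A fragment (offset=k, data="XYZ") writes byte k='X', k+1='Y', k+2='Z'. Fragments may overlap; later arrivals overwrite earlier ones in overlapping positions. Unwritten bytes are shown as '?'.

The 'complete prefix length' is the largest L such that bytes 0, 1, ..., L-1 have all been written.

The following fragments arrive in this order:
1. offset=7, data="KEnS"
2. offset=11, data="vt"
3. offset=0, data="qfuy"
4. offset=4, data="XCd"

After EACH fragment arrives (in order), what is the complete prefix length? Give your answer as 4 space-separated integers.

Answer: 0 0 4 13

Derivation:
Fragment 1: offset=7 data="KEnS" -> buffer=???????KEnS?? -> prefix_len=0
Fragment 2: offset=11 data="vt" -> buffer=???????KEnSvt -> prefix_len=0
Fragment 3: offset=0 data="qfuy" -> buffer=qfuy???KEnSvt -> prefix_len=4
Fragment 4: offset=4 data="XCd" -> buffer=qfuyXCdKEnSvt -> prefix_len=13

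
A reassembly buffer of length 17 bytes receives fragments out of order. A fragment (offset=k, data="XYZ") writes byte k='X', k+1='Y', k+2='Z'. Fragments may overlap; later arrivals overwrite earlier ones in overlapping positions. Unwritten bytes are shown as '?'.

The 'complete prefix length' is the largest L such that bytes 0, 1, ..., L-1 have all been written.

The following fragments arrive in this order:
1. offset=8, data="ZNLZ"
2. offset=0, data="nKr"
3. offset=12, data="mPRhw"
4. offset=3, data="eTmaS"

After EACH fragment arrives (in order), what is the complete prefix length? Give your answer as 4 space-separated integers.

Fragment 1: offset=8 data="ZNLZ" -> buffer=????????ZNLZ????? -> prefix_len=0
Fragment 2: offset=0 data="nKr" -> buffer=nKr?????ZNLZ????? -> prefix_len=3
Fragment 3: offset=12 data="mPRhw" -> buffer=nKr?????ZNLZmPRhw -> prefix_len=3
Fragment 4: offset=3 data="eTmaS" -> buffer=nKreTmaSZNLZmPRhw -> prefix_len=17

Answer: 0 3 3 17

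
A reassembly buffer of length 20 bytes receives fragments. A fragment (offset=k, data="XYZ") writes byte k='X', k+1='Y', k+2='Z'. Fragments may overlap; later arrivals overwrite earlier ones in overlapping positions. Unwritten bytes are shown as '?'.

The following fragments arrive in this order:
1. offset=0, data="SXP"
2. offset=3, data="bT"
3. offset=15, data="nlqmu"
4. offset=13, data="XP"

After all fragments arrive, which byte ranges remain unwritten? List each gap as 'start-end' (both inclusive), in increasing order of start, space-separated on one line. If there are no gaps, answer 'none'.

Answer: 5-12

Derivation:
Fragment 1: offset=0 len=3
Fragment 2: offset=3 len=2
Fragment 3: offset=15 len=5
Fragment 4: offset=13 len=2
Gaps: 5-12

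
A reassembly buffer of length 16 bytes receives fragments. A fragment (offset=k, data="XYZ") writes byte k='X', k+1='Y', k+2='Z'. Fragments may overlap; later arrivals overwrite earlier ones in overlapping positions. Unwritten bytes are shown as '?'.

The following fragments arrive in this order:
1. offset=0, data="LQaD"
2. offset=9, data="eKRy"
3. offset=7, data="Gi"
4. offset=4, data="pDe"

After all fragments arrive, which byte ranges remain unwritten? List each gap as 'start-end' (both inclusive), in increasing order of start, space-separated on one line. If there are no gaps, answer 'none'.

Fragment 1: offset=0 len=4
Fragment 2: offset=9 len=4
Fragment 3: offset=7 len=2
Fragment 4: offset=4 len=3
Gaps: 13-15

Answer: 13-15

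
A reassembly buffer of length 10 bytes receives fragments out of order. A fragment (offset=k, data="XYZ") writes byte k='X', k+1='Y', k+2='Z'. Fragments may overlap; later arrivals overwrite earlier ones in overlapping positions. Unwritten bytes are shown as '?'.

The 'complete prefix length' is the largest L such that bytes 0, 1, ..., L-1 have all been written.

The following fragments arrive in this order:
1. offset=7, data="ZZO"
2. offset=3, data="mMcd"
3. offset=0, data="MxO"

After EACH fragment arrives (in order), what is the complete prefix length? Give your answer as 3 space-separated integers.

Fragment 1: offset=7 data="ZZO" -> buffer=???????ZZO -> prefix_len=0
Fragment 2: offset=3 data="mMcd" -> buffer=???mMcdZZO -> prefix_len=0
Fragment 3: offset=0 data="MxO" -> buffer=MxOmMcdZZO -> prefix_len=10

Answer: 0 0 10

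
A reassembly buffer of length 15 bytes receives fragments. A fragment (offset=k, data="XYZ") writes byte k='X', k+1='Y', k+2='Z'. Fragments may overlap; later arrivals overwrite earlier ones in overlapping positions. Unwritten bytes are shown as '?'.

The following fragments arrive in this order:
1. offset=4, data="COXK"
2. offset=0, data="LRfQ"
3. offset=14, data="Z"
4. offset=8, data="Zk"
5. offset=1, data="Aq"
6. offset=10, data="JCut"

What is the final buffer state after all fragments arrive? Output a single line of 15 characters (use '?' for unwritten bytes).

Answer: LAqQCOXKZkJCutZ

Derivation:
Fragment 1: offset=4 data="COXK" -> buffer=????COXK???????
Fragment 2: offset=0 data="LRfQ" -> buffer=LRfQCOXK???????
Fragment 3: offset=14 data="Z" -> buffer=LRfQCOXK??????Z
Fragment 4: offset=8 data="Zk" -> buffer=LRfQCOXKZk????Z
Fragment 5: offset=1 data="Aq" -> buffer=LAqQCOXKZk????Z
Fragment 6: offset=10 data="JCut" -> buffer=LAqQCOXKZkJCutZ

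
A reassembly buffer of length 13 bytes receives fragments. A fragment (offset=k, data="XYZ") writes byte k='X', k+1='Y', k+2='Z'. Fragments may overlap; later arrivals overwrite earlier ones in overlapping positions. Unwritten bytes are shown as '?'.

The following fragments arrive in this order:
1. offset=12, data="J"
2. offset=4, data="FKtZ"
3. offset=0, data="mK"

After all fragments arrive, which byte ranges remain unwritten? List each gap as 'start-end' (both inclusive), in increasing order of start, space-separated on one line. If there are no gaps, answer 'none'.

Fragment 1: offset=12 len=1
Fragment 2: offset=4 len=4
Fragment 3: offset=0 len=2
Gaps: 2-3 8-11

Answer: 2-3 8-11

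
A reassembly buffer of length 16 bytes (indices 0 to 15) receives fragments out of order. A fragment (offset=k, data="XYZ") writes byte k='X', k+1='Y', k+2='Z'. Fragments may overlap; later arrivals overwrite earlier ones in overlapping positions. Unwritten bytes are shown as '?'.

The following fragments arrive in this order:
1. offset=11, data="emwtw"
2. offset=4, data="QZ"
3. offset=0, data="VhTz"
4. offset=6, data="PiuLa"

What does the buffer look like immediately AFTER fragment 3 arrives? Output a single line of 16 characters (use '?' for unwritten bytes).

Fragment 1: offset=11 data="emwtw" -> buffer=???????????emwtw
Fragment 2: offset=4 data="QZ" -> buffer=????QZ?????emwtw
Fragment 3: offset=0 data="VhTz" -> buffer=VhTzQZ?????emwtw

Answer: VhTzQZ?????emwtw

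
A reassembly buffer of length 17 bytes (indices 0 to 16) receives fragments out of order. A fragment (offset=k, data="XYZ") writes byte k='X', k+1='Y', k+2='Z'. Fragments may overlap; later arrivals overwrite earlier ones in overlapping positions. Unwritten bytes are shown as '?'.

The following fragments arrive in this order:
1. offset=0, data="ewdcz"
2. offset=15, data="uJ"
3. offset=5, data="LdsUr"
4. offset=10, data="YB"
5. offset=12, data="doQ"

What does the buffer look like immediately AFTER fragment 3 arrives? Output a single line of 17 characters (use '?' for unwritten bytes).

Answer: ewdczLdsUr?????uJ

Derivation:
Fragment 1: offset=0 data="ewdcz" -> buffer=ewdcz????????????
Fragment 2: offset=15 data="uJ" -> buffer=ewdcz??????????uJ
Fragment 3: offset=5 data="LdsUr" -> buffer=ewdczLdsUr?????uJ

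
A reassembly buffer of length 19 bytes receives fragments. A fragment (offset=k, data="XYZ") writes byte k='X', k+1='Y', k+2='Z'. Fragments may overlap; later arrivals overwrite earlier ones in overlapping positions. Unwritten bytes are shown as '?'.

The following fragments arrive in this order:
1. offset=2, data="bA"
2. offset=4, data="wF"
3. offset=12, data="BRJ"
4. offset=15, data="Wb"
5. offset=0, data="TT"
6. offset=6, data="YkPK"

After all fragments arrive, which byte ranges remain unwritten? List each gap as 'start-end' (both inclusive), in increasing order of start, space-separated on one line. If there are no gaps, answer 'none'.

Answer: 10-11 17-18

Derivation:
Fragment 1: offset=2 len=2
Fragment 2: offset=4 len=2
Fragment 3: offset=12 len=3
Fragment 4: offset=15 len=2
Fragment 5: offset=0 len=2
Fragment 6: offset=6 len=4
Gaps: 10-11 17-18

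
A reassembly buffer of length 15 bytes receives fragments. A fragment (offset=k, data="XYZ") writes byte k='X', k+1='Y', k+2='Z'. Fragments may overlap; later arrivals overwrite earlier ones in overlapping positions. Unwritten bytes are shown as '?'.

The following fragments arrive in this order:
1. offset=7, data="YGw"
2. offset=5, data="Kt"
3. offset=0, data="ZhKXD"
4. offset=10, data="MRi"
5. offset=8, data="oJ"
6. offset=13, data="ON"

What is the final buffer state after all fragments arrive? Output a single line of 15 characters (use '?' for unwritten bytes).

Fragment 1: offset=7 data="YGw" -> buffer=???????YGw?????
Fragment 2: offset=5 data="Kt" -> buffer=?????KtYGw?????
Fragment 3: offset=0 data="ZhKXD" -> buffer=ZhKXDKtYGw?????
Fragment 4: offset=10 data="MRi" -> buffer=ZhKXDKtYGwMRi??
Fragment 5: offset=8 data="oJ" -> buffer=ZhKXDKtYoJMRi??
Fragment 6: offset=13 data="ON" -> buffer=ZhKXDKtYoJMRiON

Answer: ZhKXDKtYoJMRiON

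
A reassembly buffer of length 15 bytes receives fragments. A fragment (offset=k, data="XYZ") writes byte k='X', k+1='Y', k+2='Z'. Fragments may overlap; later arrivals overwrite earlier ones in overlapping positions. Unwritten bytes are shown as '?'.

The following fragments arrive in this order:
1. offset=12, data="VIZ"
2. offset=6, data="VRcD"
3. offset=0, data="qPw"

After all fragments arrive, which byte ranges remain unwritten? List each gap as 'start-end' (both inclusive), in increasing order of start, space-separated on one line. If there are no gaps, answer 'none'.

Fragment 1: offset=12 len=3
Fragment 2: offset=6 len=4
Fragment 3: offset=0 len=3
Gaps: 3-5 10-11

Answer: 3-5 10-11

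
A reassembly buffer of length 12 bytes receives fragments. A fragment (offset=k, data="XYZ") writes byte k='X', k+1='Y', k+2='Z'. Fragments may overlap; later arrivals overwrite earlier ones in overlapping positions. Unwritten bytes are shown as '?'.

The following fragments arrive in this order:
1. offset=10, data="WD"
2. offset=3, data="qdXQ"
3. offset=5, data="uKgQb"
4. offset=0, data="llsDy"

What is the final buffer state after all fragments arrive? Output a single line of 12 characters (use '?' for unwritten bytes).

Fragment 1: offset=10 data="WD" -> buffer=??????????WD
Fragment 2: offset=3 data="qdXQ" -> buffer=???qdXQ???WD
Fragment 3: offset=5 data="uKgQb" -> buffer=???qduKgQbWD
Fragment 4: offset=0 data="llsDy" -> buffer=llsDyuKgQbWD

Answer: llsDyuKgQbWD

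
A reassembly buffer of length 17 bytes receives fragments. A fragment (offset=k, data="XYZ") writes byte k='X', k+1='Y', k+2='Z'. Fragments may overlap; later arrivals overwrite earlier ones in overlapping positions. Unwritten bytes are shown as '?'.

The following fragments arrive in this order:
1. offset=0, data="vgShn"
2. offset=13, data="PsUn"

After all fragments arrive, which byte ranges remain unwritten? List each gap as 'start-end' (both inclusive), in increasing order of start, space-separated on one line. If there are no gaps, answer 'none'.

Answer: 5-12

Derivation:
Fragment 1: offset=0 len=5
Fragment 2: offset=13 len=4
Gaps: 5-12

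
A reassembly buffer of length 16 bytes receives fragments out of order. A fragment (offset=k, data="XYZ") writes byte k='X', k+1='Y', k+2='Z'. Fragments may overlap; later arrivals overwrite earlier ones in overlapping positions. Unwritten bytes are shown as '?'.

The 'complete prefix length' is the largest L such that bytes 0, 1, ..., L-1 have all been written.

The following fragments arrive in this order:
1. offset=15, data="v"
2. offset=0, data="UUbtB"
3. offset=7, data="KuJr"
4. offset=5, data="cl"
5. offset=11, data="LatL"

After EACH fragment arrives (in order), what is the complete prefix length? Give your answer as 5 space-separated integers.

Fragment 1: offset=15 data="v" -> buffer=???????????????v -> prefix_len=0
Fragment 2: offset=0 data="UUbtB" -> buffer=UUbtB??????????v -> prefix_len=5
Fragment 3: offset=7 data="KuJr" -> buffer=UUbtB??KuJr????v -> prefix_len=5
Fragment 4: offset=5 data="cl" -> buffer=UUbtBclKuJr????v -> prefix_len=11
Fragment 5: offset=11 data="LatL" -> buffer=UUbtBclKuJrLatLv -> prefix_len=16

Answer: 0 5 5 11 16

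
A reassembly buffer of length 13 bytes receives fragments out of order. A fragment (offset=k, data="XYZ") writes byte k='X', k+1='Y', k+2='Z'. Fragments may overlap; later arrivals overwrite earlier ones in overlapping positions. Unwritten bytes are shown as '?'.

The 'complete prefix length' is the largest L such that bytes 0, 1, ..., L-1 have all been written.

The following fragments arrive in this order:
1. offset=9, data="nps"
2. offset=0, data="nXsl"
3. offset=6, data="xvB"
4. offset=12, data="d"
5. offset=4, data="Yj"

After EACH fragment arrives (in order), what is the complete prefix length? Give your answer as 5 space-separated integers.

Fragment 1: offset=9 data="nps" -> buffer=?????????nps? -> prefix_len=0
Fragment 2: offset=0 data="nXsl" -> buffer=nXsl?????nps? -> prefix_len=4
Fragment 3: offset=6 data="xvB" -> buffer=nXsl??xvBnps? -> prefix_len=4
Fragment 4: offset=12 data="d" -> buffer=nXsl??xvBnpsd -> prefix_len=4
Fragment 5: offset=4 data="Yj" -> buffer=nXslYjxvBnpsd -> prefix_len=13

Answer: 0 4 4 4 13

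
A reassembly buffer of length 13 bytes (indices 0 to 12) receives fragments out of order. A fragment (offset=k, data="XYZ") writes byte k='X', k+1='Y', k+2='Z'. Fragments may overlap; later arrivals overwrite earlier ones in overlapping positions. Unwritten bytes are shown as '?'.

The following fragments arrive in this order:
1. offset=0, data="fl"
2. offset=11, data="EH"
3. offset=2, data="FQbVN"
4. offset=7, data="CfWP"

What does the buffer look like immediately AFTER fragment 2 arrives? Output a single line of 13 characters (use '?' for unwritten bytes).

Answer: fl?????????EH

Derivation:
Fragment 1: offset=0 data="fl" -> buffer=fl???????????
Fragment 2: offset=11 data="EH" -> buffer=fl?????????EH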